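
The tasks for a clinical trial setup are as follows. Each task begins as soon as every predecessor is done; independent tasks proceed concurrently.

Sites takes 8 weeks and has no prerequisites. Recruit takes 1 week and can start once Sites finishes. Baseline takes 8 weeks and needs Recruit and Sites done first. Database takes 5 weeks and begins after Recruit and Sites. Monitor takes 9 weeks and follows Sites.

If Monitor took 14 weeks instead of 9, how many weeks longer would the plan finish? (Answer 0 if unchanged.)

Critical path before the change: Sites→Monitor = 8+9 = 17 giving 17 weeks.
Since Monitor is critical, the +5 change carries straight to that chain (now 22 weeks).
That remains the longest chain; total 22 weeks.
Change in finish: 22 − 17 = +5 weeks.

5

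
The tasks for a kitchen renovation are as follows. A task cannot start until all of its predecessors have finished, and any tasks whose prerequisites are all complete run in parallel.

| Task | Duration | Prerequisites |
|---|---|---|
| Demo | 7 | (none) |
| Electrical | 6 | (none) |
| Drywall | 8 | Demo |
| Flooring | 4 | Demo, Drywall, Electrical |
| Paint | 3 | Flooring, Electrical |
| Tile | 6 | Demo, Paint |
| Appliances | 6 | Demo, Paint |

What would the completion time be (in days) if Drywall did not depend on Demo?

21

Original critical path: Demo→Drywall→Flooring→Paint→Tile = 7+8+4+3+6 = 28 ⇒ 28 days.
Without Demo→Drywall, Drywall's earliest start moves from 7 to 0.
New critical path: Drywall→Flooring→Paint→Tile = 8+4+3+6 = 21 ⇒ 21 days.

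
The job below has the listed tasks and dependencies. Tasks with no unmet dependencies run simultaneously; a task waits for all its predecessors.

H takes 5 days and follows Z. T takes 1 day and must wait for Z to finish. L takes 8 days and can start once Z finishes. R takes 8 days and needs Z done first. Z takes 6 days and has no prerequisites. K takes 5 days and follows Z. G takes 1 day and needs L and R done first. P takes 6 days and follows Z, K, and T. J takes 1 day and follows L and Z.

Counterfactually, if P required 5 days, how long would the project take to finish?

Baseline: Z→K→P = 6+5+6 = 17 → 17 days.
Since P is critical, the -1 change carries straight to that chain (now 16 days).
That remains the longest chain; total 16 days.

16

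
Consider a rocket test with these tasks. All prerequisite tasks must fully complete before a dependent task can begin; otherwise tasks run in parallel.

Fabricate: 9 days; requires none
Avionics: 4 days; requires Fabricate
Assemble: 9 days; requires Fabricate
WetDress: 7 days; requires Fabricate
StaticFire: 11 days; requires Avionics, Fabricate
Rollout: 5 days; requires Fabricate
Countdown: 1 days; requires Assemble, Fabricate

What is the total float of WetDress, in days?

8

The longest chain is Fabricate→Avionics→StaticFire = 9+4+11 = 24; overall finish 24 days.
Longest path through WetDress: 16 days (earliest finish 16, latest finish 24).
Slack of WetDress = 17 − 9 = 8 days.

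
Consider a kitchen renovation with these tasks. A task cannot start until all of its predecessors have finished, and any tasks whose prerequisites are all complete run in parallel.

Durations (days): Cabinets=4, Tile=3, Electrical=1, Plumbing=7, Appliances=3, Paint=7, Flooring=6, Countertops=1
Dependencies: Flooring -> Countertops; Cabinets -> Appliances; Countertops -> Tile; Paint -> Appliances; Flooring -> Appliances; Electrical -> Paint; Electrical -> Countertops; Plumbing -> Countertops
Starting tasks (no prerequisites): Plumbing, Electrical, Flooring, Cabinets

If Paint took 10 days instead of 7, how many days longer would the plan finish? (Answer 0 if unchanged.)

Actual critical path: Electrical→Paint→Appliances = 1+7+3 = 11 ⇒ 11 days.
Paint lies on that path, so at 10 days the path becomes 14 days.
The critical path is still Electrical→Paint→Appliances; finish is now 14 days.
Change in finish: 14 − 11 = +3 days.

3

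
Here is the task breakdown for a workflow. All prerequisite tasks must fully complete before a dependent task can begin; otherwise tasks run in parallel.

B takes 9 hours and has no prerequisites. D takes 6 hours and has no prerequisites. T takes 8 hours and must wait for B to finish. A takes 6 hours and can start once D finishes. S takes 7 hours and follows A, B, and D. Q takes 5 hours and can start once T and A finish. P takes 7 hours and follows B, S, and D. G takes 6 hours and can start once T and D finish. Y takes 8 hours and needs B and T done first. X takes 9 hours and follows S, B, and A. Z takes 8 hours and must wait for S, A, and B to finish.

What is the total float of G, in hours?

5

Critical path: D→A→S→X = 6+6+7+9 = 28, so the finish is 28 hours.
The longest chain containing G totals 23 hours.
So G can slip 28 − 23 = 5 hours.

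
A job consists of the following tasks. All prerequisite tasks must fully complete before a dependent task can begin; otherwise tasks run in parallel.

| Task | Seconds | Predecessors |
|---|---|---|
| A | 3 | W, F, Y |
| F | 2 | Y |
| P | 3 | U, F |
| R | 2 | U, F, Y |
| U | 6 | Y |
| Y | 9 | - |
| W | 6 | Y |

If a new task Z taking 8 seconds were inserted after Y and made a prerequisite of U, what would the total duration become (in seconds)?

Originally the schedule takes 18 seconds.
With Z inserted, U now waits for max(Y, Z).
New critical path: Y→Z→U→P = 9+8+6+3 = 26 ⇒ 26 seconds.

26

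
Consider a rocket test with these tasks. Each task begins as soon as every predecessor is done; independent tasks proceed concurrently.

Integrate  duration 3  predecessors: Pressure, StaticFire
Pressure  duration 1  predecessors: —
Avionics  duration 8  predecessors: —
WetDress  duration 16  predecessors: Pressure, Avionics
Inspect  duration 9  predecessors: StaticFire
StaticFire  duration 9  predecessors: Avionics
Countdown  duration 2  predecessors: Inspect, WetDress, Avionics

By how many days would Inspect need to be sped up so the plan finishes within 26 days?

2

Current finish: 28 days; target: 26.
Inspect is on every critical path, so each day cut from Inspect cuts the finish by one (this holds down to a finish of 26).
Need 28 − 26 = 2 days off Inspect → Inspect becomes 7 days, finish becomes 26.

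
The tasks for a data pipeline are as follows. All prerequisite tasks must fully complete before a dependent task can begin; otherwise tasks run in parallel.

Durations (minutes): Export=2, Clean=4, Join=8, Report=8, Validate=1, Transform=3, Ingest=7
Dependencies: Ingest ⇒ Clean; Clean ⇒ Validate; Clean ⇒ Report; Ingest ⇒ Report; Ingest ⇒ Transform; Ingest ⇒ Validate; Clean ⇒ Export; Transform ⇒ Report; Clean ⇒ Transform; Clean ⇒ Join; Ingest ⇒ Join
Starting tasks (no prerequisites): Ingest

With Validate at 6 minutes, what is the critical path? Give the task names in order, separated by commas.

Ingest, Clean, Transform, Report

As given, the longest chain is Ingest→Clean→Transform→Report = 7+4+3+8 = 22, so the finish is 22 minutes.
The longest path through Validate is only 12 minutes, so Validate has float 10.
That remains the longest chain; total 22 minutes.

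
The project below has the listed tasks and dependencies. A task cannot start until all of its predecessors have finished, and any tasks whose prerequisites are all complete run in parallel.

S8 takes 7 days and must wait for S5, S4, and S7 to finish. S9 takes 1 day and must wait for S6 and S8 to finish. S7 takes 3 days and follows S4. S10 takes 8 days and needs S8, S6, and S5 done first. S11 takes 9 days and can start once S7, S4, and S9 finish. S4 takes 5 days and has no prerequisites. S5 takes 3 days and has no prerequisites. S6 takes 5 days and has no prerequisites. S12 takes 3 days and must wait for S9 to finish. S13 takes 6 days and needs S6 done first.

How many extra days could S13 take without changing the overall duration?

The longest chain is S4→S7→S8→S9→S11 = 5+3+7+1+9 = 25; overall finish 25 days.
Longest path through S13: 11 days (earliest finish 11, latest finish 25).
Float = 25 − 11 = 14.

14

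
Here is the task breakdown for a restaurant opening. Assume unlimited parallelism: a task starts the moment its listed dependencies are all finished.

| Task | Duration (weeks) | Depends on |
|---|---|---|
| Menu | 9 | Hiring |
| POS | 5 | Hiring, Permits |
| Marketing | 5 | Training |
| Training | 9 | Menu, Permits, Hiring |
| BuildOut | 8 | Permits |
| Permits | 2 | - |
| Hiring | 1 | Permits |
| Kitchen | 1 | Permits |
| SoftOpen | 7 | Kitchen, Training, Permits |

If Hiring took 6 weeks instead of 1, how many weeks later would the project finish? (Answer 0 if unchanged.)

5

The binding path is Permits→Hiring→Menu→Training→SoftOpen = 2+1+9+9+7 = 28; finish at 28 weeks.
Since Hiring is critical, the +5 change carries straight to that chain (now 33 weeks).
The critical path is still Permits→Hiring→Menu→Training→SoftOpen; finish is now 33 weeks.
Change in finish: 33 − 28 = +5 weeks.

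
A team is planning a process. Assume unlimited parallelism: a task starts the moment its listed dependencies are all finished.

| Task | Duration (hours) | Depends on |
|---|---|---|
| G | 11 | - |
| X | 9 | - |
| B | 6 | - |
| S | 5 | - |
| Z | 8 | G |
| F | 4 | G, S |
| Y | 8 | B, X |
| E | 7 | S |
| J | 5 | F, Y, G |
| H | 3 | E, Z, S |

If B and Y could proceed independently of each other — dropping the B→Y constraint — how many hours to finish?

22

Original critical path: G→Z→H = 11+8+3 = 22 ⇒ 22 hours.
Dropping B→Y doesn't change Y's earliest start (9); another predecessor still binds.
New critical path: G→Z→H = 11+8+3 = 22 ⇒ 22 hours.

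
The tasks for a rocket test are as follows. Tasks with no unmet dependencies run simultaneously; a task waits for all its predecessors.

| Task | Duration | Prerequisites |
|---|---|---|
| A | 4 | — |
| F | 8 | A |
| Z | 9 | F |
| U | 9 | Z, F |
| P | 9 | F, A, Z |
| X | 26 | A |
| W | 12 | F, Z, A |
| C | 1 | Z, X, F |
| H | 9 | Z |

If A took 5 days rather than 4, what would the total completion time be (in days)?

The binding path is A→F→Z→W = 4+8+9+12 = 33; finish at 33 days.
Since A is critical, the +1 change carries straight to that chain (now 34 days).
That remains the longest chain; total 34 days.

34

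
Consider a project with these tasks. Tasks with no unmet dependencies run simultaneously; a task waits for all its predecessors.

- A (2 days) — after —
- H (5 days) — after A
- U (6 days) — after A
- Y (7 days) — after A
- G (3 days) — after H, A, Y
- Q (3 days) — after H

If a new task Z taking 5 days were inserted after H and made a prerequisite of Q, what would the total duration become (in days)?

15

Originally the project takes 12 days.
With Z inserted, Q now waits for max(H, Z).
New critical path: A→H→Z→Q = 2+5+5+3 = 15 ⇒ 15 days.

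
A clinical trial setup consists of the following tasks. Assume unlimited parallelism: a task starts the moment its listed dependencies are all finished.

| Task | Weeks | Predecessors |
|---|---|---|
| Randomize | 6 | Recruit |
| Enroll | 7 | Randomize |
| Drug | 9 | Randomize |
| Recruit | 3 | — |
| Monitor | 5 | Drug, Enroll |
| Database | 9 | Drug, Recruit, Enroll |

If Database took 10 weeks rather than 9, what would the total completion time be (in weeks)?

The binding path is Recruit→Randomize→Drug→Database = 3+6+9+9 = 27; finish at 27 weeks.
Database is on the critical path; changing it to 10 makes that path 28 weeks.
No other chain overtakes it, so the finish is 28 weeks.

28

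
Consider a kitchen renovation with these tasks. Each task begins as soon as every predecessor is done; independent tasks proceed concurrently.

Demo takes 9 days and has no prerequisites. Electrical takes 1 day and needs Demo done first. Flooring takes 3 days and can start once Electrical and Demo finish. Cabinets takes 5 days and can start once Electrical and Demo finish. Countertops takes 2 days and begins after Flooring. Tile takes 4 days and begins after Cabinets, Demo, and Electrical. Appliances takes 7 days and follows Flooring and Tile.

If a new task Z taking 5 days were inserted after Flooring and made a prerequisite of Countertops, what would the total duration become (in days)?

Originally the kitchen renovation takes 26 days.
With Z inserted, Countertops now waits for max(Flooring, Z).
New critical path: Demo→Electrical→Cabinets→Tile→Appliances = 9+1+5+4+7 = 26 ⇒ 26 days.

26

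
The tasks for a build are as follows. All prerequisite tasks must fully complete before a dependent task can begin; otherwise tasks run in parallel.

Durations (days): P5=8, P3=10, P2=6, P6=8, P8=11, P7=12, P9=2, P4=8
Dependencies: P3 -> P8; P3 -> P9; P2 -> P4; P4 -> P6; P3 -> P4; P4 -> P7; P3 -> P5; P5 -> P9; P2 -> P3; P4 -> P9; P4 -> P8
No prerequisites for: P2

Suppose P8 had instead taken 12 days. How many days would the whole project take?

The binding path is P2→P3→P4→P7 = 6+10+8+12 = 36; finish at 36 days.
The longest path through P8 is only 35 days, so P8 has float 1.
That remains the longest chain; total 36 days.

36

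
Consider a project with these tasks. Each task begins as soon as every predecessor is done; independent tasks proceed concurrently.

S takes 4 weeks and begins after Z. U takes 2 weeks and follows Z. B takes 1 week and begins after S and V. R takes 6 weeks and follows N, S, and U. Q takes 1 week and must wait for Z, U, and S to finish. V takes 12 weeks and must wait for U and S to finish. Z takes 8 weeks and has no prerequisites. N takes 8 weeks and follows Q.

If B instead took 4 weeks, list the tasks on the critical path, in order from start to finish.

Z, S, V, B

Actual critical path: Z→S→Q→N→R = 8+4+1+8+6 = 27 ⇒ 27 weeks.
The longest path through B is only 25 weeks, so B has float 2.
New critical path: Z→S→V→B = 8+4+12+4 = 28 ⇒ 28 weeks.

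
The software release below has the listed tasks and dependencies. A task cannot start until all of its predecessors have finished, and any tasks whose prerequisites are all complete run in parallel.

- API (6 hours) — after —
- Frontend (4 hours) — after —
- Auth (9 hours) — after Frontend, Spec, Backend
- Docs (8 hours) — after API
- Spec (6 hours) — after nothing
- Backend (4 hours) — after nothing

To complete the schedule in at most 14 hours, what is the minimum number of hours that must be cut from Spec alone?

Current finish: 15 hours; target: 14.
Spec is on every critical path, so each hour cut from Spec cuts the finish by one (this holds down to a finish of 14).
Need 15 − 14 = 1 hour off Spec → Spec becomes 5 hours, finish becomes 14.

1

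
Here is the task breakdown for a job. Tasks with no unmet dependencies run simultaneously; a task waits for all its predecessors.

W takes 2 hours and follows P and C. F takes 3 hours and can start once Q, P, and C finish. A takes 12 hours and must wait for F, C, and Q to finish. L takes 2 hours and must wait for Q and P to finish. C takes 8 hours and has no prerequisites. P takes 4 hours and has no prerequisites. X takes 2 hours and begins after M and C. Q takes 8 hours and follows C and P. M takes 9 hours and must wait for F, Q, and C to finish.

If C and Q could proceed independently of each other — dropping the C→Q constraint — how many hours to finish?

Before: longest chain C→Q→F→A = 8+8+3+12 = 31, finish 31.
Without C→Q, Q's earliest start moves from 8 to 4.
New critical path: P→Q→F→A = 4+8+3+12 = 27 ⇒ 27 hours.

27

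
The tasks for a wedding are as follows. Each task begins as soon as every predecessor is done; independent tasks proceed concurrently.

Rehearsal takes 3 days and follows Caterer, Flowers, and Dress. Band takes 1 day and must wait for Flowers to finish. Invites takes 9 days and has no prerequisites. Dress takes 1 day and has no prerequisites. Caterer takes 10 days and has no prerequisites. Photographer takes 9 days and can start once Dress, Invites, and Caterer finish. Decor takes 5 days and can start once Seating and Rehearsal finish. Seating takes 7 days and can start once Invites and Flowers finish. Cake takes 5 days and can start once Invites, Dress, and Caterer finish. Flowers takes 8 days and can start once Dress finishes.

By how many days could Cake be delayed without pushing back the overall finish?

Invites→Seating→Decor = 9+7+5 = 21 sets the makespan at 21 days.
Longest path through Cake: 15 days (earliest finish 15, latest finish 21).
Slack of Cake = 16 − 10 = 6 days.

6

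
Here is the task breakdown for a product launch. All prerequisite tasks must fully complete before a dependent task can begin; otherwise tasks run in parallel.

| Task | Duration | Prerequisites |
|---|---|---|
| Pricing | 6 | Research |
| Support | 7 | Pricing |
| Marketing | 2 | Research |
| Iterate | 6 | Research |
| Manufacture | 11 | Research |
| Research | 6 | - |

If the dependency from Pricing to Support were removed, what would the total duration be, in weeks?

17

With the dependency in place, Research→Pricing→Support = 6+6+7 = 19 sets the finish at 19 weeks.
Without Pricing→Support, Support's earliest start moves from 12 to 0.
After: Research→Manufacture = 6+11 = 17 → 17 weeks.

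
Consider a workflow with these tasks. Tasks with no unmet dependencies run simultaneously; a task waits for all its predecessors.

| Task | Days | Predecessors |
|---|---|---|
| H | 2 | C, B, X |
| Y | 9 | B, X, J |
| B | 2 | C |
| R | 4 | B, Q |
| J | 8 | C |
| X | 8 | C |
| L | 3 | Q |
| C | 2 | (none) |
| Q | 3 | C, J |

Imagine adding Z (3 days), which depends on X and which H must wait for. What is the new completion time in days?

19

Originally the workflow takes 19 days.
With Z inserted, H now waits for max(C, B, X, Z).
New critical path: C→X→Y = 2+8+9 = 19 ⇒ 19 days.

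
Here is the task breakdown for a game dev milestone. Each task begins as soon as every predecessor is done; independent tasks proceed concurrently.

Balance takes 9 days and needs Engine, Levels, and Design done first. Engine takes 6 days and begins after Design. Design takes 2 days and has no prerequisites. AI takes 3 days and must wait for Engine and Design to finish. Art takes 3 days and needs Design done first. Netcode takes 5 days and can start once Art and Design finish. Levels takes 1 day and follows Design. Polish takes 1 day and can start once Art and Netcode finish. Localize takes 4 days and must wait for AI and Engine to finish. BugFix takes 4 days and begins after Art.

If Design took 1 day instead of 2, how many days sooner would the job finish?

Actual critical path: Design→Engine→Balance = 2+6+9 = 17 ⇒ 17 days.
Design lies on that path, so at 1 day the path becomes 16 days.
No other chain overtakes it, so the finish is 16 days.
Change in finish: 16 − 17 = -1 days.

1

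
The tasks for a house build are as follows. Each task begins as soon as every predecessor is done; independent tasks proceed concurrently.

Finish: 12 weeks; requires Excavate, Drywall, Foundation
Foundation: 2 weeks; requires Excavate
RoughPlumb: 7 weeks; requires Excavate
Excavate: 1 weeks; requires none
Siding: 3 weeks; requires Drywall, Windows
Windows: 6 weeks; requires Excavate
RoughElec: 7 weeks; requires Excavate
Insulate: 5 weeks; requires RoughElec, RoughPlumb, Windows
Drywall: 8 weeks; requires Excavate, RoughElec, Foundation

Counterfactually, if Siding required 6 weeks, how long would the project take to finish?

The binding path is Excavate→RoughElec→Drywall→Finish = 1+7+8+12 = 28; finish at 28 weeks.
Siding has 9 weeks of float (longest path through it is 19).
That remains the longest chain; total 28 weeks.

28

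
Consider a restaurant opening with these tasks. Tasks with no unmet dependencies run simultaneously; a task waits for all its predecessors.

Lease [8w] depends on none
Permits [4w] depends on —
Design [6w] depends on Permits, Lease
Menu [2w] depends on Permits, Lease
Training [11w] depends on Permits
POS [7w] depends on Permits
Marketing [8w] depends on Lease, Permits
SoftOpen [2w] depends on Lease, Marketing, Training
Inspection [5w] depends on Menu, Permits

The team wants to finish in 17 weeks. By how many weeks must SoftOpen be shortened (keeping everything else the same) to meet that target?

1

Current finish: 18 weeks; target: 17.
SoftOpen is on every critical path, so each week cut from SoftOpen cuts the finish by one (this holds down to a finish of 17).
Need 18 − 17 = 1 week off SoftOpen → SoftOpen becomes 1 week, finish becomes 17.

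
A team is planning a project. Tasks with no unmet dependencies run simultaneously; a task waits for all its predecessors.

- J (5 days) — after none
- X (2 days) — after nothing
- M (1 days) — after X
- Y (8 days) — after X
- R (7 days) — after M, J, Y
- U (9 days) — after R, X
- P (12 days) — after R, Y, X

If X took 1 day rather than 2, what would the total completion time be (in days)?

Critical path before the change: X→Y→R→P = 2+8+7+12 = 29 giving 29 days.
X lies on that path, so at 1 day the path becomes 28 days.
No other chain overtakes it, so the finish is 28 days.

28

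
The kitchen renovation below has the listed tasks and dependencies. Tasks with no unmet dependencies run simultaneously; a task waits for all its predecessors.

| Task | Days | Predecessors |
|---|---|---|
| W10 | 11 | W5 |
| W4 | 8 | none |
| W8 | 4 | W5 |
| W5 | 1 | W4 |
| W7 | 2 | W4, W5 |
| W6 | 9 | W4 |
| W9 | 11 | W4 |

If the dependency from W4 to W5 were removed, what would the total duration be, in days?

With the dependency in place, W4→W5→W10 = 8+1+11 = 20 sets the finish at 20 days.
Without W4→W5, W5's earliest start moves from 8 to 0.
The longest chain is now W4→W9 = 8+11 = 19, so the job takes 19 days.

19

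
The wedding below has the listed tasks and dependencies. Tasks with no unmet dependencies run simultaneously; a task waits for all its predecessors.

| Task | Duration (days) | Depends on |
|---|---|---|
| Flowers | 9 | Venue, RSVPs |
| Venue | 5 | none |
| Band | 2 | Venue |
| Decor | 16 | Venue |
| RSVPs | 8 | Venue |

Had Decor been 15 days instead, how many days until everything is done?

22

Baseline: Venue→RSVPs→Flowers = 5+8+9 = 22 → 22 days.
The longest path through Decor is only 21 days, so Decor has float 1.
The critical path is still Venue→RSVPs→Flowers; finish is now 22 days.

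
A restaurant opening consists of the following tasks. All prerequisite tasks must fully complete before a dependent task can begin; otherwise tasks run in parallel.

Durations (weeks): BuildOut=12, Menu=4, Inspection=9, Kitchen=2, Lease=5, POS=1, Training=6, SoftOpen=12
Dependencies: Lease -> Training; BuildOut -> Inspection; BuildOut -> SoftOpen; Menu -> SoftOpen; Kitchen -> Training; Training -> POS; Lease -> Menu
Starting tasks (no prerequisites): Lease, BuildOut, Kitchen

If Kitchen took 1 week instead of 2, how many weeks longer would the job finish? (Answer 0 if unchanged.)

0

Actual critical path: BuildOut→SoftOpen = 12+12 = 24 ⇒ 24 weeks.
The longest path through Kitchen is only 9 weeks, so Kitchen has float 15.
That remains the longest chain; total 24 weeks.
Change in finish: 24 − 24 = +0 weeks.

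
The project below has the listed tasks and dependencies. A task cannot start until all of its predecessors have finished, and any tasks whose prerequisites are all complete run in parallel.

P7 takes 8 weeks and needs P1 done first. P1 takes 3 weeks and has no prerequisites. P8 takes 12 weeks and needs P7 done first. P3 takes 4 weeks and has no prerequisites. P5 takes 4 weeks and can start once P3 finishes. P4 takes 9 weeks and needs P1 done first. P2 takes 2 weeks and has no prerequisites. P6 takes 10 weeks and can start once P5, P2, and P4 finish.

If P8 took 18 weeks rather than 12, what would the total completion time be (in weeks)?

As given, the longest chain is P1→P7→P8 = 3+8+12 = 23, so the finish is 23 weeks.
Since P8 is critical, the +6 change carries straight to that chain (now 29 weeks).
The critical path is still P1→P7→P8; finish is now 29 weeks.

29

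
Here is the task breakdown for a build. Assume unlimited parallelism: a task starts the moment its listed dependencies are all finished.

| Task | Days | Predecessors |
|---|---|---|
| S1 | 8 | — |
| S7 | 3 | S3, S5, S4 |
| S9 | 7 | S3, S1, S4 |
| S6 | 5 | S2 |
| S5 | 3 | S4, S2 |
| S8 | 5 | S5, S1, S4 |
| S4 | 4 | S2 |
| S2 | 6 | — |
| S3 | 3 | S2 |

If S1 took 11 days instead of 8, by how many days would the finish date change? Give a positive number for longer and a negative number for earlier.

Baseline: S2→S4→S5→S8 = 6+4+3+5 = 18 → 18 days.
S1 has 3 days of float (longest path through it is 15).
The binding chain switches to S1→S9 = 11+7 = 18; finish 18 days.
Change in finish: 18 − 18 = +0 days.

0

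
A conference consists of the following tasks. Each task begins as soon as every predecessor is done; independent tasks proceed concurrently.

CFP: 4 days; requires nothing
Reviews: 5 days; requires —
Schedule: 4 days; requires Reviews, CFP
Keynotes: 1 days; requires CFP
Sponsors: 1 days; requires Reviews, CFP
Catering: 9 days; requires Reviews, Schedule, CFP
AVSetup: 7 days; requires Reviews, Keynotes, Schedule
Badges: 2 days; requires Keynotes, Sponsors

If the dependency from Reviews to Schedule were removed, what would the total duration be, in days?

Original critical path: Reviews→Schedule→Catering = 5+4+9 = 18 ⇒ 18 days.
Without Reviews→Schedule, Schedule's earliest start moves from 5 to 4.
The longest chain is now CFP→Schedule→Catering = 4+4+9 = 17, so the plan takes 17 days.

17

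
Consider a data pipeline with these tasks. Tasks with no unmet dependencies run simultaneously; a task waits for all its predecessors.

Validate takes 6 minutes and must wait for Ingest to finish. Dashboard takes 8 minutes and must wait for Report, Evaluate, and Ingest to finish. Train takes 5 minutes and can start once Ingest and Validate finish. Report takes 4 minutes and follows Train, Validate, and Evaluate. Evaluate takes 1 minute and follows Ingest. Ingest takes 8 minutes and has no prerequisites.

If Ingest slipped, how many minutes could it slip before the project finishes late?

The longest chain is Ingest→Validate→Train→Report→Dashboard = 8+6+5+4+8 = 31; overall finish 31 minutes.
The longest chain containing Ingest totals 31 minutes.
So Ingest can slip 8 − 8 = 0 minutes.

0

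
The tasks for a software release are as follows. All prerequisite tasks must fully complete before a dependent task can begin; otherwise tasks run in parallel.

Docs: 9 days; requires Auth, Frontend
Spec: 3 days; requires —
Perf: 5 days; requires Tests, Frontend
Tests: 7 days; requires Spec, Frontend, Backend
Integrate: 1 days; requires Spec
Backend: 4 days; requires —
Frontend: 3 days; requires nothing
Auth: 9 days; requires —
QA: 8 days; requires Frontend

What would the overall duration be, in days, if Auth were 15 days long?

Critical path before the change: Auth→Docs = 9+9 = 18 giving 18 days.
Auth is on the critical path; changing it to 15 makes that path 24 days.
No other chain overtakes it, so the finish is 24 days.

24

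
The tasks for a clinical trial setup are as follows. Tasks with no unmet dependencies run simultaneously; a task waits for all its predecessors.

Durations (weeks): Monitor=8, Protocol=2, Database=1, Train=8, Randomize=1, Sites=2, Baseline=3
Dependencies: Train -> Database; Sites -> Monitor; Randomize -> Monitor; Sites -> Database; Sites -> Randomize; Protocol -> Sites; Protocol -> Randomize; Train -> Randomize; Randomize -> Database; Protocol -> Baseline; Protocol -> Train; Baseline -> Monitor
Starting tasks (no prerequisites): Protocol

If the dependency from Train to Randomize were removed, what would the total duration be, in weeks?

13

With the dependency in place, Protocol→Train→Randomize→Monitor = 2+8+1+8 = 19 sets the finish at 19 weeks.
Without Train→Randomize, Randomize's earliest start moves from 10 to 4.
After: Protocol→Sites→Randomize→Monitor = 2+2+1+8 = 13 → 13 weeks.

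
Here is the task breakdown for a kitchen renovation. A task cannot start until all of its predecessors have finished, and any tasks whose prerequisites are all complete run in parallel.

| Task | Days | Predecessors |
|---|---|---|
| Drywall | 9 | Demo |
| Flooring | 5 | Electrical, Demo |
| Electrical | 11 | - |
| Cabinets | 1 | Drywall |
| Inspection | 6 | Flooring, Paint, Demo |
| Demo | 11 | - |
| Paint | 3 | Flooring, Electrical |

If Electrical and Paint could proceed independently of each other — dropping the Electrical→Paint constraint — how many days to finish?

25

Before: longest chain Demo→Flooring→Paint→Inspection = 11+5+3+6 = 25, finish 25.
Dropping Electrical→Paint doesn't change Paint's earliest start (16); another predecessor still binds.
The longest chain is now Demo→Flooring→Paint→Inspection = 11+5+3+6 = 25, so the job takes 25 days.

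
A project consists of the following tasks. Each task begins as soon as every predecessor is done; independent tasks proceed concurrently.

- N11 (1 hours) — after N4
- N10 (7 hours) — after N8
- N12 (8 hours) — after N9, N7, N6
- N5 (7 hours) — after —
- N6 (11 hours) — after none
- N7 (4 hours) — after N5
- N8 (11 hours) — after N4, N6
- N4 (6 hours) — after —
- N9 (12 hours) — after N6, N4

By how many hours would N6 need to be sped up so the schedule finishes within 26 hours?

Current finish: 31 hours; target: 26.
N6 is on every critical path, so each hour cut from N6 cuts the finish by one (this holds down to a finish of 26).
Need 31 − 26 = 5 hours off N6 → N6 becomes 6 hours, finish becomes 26.

5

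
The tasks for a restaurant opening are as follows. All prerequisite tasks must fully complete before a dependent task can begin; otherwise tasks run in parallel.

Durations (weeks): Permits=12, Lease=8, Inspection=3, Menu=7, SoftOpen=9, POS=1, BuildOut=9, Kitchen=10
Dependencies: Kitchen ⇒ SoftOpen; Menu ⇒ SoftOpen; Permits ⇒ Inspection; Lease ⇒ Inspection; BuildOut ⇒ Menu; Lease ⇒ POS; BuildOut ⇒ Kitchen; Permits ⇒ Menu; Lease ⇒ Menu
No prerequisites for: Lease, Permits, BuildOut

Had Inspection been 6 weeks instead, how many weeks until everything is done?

Actual critical path: Permits→Menu→SoftOpen = 12+7+9 = 28 ⇒ 28 weeks.
The longest path through Inspection is only 15 weeks, so Inspection has float 13.
That remains the longest chain; total 28 weeks.

28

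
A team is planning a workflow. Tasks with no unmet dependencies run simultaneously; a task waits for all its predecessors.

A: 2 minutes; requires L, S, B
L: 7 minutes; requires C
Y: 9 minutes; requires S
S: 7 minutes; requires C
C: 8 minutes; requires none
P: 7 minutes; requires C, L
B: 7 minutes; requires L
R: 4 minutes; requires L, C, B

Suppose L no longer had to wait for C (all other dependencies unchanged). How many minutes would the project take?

Original critical path: C→L→B→R = 8+7+7+4 = 26 ⇒ 26 minutes.
Without C→L, L's earliest start moves from 8 to 0.
After: C→S→Y = 8+7+9 = 24 → 24 minutes.

24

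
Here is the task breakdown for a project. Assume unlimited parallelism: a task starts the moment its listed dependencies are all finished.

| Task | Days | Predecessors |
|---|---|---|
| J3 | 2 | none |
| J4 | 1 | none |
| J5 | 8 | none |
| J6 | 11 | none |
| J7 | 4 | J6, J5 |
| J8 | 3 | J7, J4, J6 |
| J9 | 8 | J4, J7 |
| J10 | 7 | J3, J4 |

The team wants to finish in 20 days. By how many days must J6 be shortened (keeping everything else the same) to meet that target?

3

Current finish: 23 days; target: 20.
J6 is on every critical path, so each day cut from J6 cuts the finish by one (this holds down to a finish of 20).
Need 23 − 20 = 3 days off J6 → J6 becomes 8 days, finish becomes 20.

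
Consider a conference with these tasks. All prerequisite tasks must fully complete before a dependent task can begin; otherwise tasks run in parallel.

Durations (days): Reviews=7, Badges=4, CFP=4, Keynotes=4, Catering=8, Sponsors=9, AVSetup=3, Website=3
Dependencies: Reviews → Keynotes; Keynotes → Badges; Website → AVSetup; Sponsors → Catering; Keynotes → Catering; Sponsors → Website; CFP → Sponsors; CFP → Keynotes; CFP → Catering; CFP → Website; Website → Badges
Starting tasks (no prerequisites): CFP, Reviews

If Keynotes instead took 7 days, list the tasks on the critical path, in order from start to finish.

Reviews, Keynotes, Catering

Critical path before the change: CFP→Sponsors→Catering = 4+9+8 = 21 giving 21 days.
Keynotes has 2 days of float (longest path through it is 19).
The binding chain switches to Reviews→Keynotes→Catering = 7+7+8 = 22; finish 22 days.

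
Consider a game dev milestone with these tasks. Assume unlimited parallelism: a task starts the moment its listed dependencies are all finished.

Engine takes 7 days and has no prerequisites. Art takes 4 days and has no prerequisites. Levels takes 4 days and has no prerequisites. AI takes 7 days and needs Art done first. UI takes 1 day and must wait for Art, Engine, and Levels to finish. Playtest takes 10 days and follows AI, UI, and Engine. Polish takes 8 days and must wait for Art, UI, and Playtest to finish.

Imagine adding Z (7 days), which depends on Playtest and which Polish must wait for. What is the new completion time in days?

36

Originally the schedule takes 29 days.
With Z inserted, Polish now waits for max(Art, UI, Playtest, Z).
New critical path: Art→AI→Playtest→Z→Polish = 4+7+10+7+8 = 36 ⇒ 36 days.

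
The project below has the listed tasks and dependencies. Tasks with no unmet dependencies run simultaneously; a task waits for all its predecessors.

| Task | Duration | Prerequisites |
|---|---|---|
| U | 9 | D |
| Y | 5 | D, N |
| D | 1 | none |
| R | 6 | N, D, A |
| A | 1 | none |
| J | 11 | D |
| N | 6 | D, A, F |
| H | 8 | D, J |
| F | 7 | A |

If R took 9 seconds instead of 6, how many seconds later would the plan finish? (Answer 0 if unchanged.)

Baseline: A→F→N→R = 1+7+6+6 = 20 → 20 seconds.
R lies on that path, so at 9 seconds the path becomes 23 seconds.
No other chain overtakes it, so the finish is 23 seconds.
Change in finish: 23 − 20 = +3 seconds.

3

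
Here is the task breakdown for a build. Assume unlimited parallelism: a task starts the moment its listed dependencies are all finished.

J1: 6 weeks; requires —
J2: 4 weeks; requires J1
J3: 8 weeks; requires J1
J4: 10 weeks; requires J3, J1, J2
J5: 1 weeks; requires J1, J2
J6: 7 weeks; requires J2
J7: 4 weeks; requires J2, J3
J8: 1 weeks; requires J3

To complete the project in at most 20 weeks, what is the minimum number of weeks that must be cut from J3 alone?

4

Current finish: 24 weeks; target: 20.
J3 is on every critical path, so each week cut from J3 cuts the finish by one (this holds down to a finish of 20).
Need 24 − 20 = 4 weeks off J3 → J3 becomes 4 weeks, finish becomes 20.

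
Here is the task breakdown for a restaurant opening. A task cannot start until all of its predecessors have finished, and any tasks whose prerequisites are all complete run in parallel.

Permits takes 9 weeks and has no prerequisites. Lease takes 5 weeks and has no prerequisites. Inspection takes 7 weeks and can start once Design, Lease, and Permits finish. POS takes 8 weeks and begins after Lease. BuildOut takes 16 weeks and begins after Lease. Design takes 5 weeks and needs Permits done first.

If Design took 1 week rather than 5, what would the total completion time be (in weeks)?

21

Baseline: Permits→Design→Inspection = 9+5+7 = 21 → 21 weeks.
Design is on the critical path; changing it to 1 makes that path 17 weeks.
Now Lease→BuildOut = 5+16 = 21 is longest, so the finish becomes 21 weeks.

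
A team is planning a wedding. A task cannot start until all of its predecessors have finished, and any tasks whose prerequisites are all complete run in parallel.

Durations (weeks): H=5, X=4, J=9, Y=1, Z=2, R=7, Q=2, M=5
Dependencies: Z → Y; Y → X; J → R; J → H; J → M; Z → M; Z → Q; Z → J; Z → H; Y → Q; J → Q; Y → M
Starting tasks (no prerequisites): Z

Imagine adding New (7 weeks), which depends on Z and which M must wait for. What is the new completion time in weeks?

18

Originally the plan takes 18 weeks.
With New inserted, M now waits for max(Z, Y, J, New).
New critical path: Z→J→R = 2+9+7 = 18 ⇒ 18 weeks.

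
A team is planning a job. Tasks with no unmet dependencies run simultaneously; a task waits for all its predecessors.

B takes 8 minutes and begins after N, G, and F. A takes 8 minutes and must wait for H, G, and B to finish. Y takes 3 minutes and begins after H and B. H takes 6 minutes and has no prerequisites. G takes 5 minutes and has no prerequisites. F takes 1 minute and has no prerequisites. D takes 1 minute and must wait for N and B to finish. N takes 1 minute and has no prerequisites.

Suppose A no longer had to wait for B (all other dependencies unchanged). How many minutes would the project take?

Original critical path: G→B→A = 5+8+8 = 21 ⇒ 21 minutes.
Without B→A, A's earliest start moves from 13 to 6.
After: G→B→Y = 5+8+3 = 16 → 16 minutes.

16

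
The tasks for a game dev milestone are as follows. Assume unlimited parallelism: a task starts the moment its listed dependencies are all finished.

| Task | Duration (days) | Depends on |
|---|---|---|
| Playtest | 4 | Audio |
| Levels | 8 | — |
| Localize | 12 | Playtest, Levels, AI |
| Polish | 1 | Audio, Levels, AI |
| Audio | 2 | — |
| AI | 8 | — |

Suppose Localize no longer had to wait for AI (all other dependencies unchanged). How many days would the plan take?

Before: longest chain Levels→Localize = 8+12 = 20, finish 20.
Dropping AI→Localize doesn't change Localize's earliest start (8); another predecessor still binds.
New critical path: Levels→Localize = 8+12 = 20 ⇒ 20 days.

20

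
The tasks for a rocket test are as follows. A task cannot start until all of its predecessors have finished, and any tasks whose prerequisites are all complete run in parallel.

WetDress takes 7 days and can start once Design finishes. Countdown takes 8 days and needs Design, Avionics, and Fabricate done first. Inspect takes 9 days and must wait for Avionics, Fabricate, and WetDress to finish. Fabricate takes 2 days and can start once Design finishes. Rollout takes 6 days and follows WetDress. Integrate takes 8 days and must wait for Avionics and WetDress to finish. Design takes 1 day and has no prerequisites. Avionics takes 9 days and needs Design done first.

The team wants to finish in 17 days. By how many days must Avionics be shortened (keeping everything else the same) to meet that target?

2

Current finish: 19 days; target: 17.
Avionics is on every critical path, so each day cut from Avionics cuts the finish by one (this holds down to a finish of 17).
Need 19 − 17 = 2 days off Avionics → Avionics becomes 7 days, finish becomes 17.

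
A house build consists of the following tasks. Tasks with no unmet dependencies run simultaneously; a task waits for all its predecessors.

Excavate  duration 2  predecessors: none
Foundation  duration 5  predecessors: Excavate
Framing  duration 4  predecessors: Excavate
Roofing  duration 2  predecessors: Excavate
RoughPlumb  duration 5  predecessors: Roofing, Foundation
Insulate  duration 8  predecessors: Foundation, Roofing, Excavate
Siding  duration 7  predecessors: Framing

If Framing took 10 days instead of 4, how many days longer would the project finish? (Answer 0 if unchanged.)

4

The binding path is Excavate→Foundation→Insulate = 2+5+8 = 15; finish at 15 days.
Framing has 2 days of float (longest path through it is 13).
New critical path: Excavate→Framing→Siding = 2+10+7 = 19 ⇒ 19 days.
Change in finish: 19 − 15 = +4 days.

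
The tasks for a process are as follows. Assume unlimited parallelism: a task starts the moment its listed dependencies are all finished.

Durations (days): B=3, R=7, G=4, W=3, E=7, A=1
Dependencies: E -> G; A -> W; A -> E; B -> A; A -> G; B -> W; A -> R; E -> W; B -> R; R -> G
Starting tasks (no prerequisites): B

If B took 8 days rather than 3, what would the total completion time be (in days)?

20

The binding path is B→A→R→G = 3+1+7+4 = 15; finish at 15 days.
B is on the critical path; changing it to 8 makes that path 20 days.
That remains the longest chain; total 20 days.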